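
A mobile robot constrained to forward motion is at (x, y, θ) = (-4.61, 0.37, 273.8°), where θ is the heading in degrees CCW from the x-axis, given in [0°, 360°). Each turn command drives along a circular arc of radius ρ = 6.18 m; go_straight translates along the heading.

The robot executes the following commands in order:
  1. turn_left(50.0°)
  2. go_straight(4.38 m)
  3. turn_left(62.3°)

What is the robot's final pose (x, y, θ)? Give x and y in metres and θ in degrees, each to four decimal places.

(7.8097, -7.3571, 26.1000°)

set_pose: (x, y, θ) = (-4.6100, 0.3700, 273.8000°), ρ = 6.18
turn_left(50.0°): centre at ρ to the left, rotate +50.0° → (-2.0935, -4.2074, 323.8000°)
go_straight(4.38): x += 4.38·cos θ, y += 4.38·sin θ → (1.4410, -6.7943, 323.8000°)
turn_left(62.3°): centre at ρ to the left, rotate +62.3° → (7.8097, -7.3571, 386.1000° ≡ 26.1000°)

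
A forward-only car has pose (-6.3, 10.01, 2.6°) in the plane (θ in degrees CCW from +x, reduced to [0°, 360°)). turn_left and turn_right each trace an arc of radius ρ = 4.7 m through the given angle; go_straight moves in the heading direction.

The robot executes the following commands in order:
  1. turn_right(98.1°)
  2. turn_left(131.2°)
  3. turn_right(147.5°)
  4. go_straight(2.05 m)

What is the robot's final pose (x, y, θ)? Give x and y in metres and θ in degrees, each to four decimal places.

set_pose: (x, y, θ) = (-6.3000, 10.0100, 2.6000°), ρ = 4.7
turn_right(98.1°): centre at ρ to the right, rotate −98.1° → (-1.4084, 4.8644, -95.5000° ≡ 264.5000°)
turn_left(131.2°): centre at ρ to the left, rotate +131.2° → (6.0126, 0.5971, 395.7000° ≡ 35.7000°)
turn_right(147.5°): centre at ρ to the right, rotate −147.5° → (13.1191, -4.9651, -111.8000° ≡ 248.2000°)
go_straight(2.05): x += 2.05·cos θ, y += 2.05·sin θ → (12.3578, -6.8685, 248.2000°)

(12.3578, -6.8685, 248.2000°)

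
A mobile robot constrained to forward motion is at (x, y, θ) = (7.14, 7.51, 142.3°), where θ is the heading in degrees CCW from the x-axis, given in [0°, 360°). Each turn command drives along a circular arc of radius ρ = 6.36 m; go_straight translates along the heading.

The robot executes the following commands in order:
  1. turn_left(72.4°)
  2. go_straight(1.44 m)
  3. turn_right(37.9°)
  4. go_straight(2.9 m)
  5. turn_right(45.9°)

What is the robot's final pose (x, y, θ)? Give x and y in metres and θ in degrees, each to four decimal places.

set_pose: (x, y, θ) = (7.1400, 7.5100, 142.3000°), ρ = 6.36
turn_left(72.4°): centre at ρ to the left, rotate +72.4° → (-0.3699, 7.7067, 214.7000°)
go_straight(1.44): x += 1.44·cos θ, y += 1.44·sin θ → (-1.5538, 6.8869, 214.7000°)
turn_right(37.9°): centre at ρ to the right, rotate −37.9° → (-5.5295, 5.7656, 176.8000°)
go_straight(2.9): x += 2.9·cos θ, y += 2.9·sin θ → (-8.4249, 5.9275, 176.8000°)
turn_right(45.9°): centre at ρ to the right, rotate −45.9° → (-12.8771, 8.1135, 130.9000°)

(-12.8771, 8.1135, 130.9000°)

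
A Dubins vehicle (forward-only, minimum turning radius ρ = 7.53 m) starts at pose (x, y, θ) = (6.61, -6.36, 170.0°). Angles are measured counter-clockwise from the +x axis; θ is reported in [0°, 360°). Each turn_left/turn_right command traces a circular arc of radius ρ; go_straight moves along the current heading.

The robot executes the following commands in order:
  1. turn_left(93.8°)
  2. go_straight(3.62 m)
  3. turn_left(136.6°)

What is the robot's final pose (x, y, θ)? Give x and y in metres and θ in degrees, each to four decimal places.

(9.7918, -23.1088, 40.4000°)

set_pose: (x, y, θ) = (6.6100, -6.3600, 170.0000°), ρ = 7.53
turn_left(93.8°): centre at ρ to the left, rotate +93.8° → (-2.1835, -12.9624, 263.8000°)
go_straight(3.62): x += 3.62·cos θ, y += 3.62·sin θ → (-2.5745, -16.5612, 263.8000°)
turn_left(136.6°): centre at ρ to the left, rotate +136.6° → (9.7918, -23.1088, 400.4000° ≡ 40.4000°)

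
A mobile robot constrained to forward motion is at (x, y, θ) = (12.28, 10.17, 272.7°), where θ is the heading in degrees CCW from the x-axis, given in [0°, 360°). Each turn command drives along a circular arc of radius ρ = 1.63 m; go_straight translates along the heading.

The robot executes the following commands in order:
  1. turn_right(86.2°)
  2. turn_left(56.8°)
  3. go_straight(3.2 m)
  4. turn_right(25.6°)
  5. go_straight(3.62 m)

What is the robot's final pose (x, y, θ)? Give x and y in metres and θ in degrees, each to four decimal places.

set_pose: (x, y, θ) = (12.2800, 10.1700, 272.7000°), ρ = 1.63
turn_right(86.2°): centre at ρ to the right, rotate −86.2° → (10.8363, 8.4737, 186.5000°)
turn_left(56.8°): centre at ρ to the left, rotate +56.8° → (9.5647, 7.5866, 243.3000°)
go_straight(3.2): x += 3.2·cos θ, y += 3.2·sin θ → (8.1268, 4.7278, 243.3000°)
turn_right(25.6°): centre at ρ to the right, rotate −25.6° → (7.6674, 4.1705, 217.7000°)
go_straight(3.62): x += 3.62·cos θ, y += 3.62·sin θ → (4.8032, 1.9567, 217.7000°)

(4.8032, 1.9567, 217.7000°)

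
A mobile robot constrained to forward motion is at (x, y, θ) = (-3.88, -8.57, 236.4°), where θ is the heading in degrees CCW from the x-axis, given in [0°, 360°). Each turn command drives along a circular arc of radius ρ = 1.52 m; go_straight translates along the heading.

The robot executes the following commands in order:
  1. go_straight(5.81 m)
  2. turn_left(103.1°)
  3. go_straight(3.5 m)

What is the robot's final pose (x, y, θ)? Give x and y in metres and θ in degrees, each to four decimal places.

(-3.0831, -16.8999, 339.5000°)

set_pose: (x, y, θ) = (-3.8800, -8.5700, 236.4000°), ρ = 1.52
go_straight(5.81): x += 5.81·cos θ, y += 5.81·sin θ → (-7.0952, -13.4093, 236.4000°)
turn_left(103.1°): centre at ρ to the left, rotate +103.1° → (-6.3615, -15.6742, 339.5000°)
go_straight(3.5): x += 3.5·cos θ, y += 3.5·sin θ → (-3.0831, -16.8999, 339.5000°)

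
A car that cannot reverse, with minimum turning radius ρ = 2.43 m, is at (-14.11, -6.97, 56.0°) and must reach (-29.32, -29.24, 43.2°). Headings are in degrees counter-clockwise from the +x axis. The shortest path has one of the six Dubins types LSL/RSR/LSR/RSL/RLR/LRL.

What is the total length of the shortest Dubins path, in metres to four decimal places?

41.1551 m

Let ψ = atan2(Δy, Δx) = atan2(-22.27, -15.21) = -124.3324° be the start→goal bearing.
Normalize: d = |goal − start| / ρ = 26.968445/2.43 = 11.098125, α = (θ_start − ψ) mod 360° = 180.3324° = 3.147393 rad, β = (θ_goal − ψ) mod 360° = 167.5324° = 2.923991 rad.
Common terms: sin α = -0.005801, cos α = -0.999983, sin β = 0.215888, cos β = -0.976418, cos(α−β) = 0.975149, d² = 123.168386. Work in radians in the unit-radius frame; every candidate has L = ρ·(t + p + q).
LSL: p² = 2 + d² − 2cos(α−β) + 2d(sin α − sin β) = 118.297424; p = √p² = 10.876462; φ = atan2(cos β − cos α, d + sin α − sin β) = 0.002167 rad; t = (φ − α) mod 2π = 3.137959 rad, q = (β − φ) mod 2π = 2.921825 rad → L = 2.43·(3.137959 + 10.876462 + 2.921825) = 2.43·16.936245 = 41.155076 m
RSR: p² = 2 + d² − 2cos(α−β) + 2d(sin β − sin α) = 128.138750; p = √p² = 11.319839; φ = atan2(cos α − cos β, d − sin α + sin β) = -0.002082 rad; t = (α − φ) mod 2π = 3.149475 rad, q = (φ − β) mod 2π = 3.357112 rad → L = 2.43·(3.149475 + 11.319839 + 3.357112) = 2.43·17.826426 = 43.318216 m
LSR: p² = d² − 2 + 2cos(α−β) + 2d(sin α + sin β) = 127.781840; p = √p² = 11.304063; φ = atan2(−cos α − cos β, d + sin α + sin β) − atan2(−2, p) = 0.348143 rad; t = (φ − α) mod 2π = 3.483935 rad, q = (φ − β) mod 2π = 3.707337 rad → L = 2.43·(3.483935 + 11.304063 + 3.707337) = 2.43·18.495336 = 44.943666 m
RSL: p² = d² − 2 + 2cos(α−β) − 2d(sin α + sin β) = 118.455528; p = √p² = 10.883728; φ = atan2(cos α + cos β, d − sin α − sin β) − atan2(2, p) = -0.361298 rad; t = (α − φ) mod 2π = 3.508692 rad, q = (β − φ) mod 2π = 3.285290 rad → L = 2.43·(3.508692 + 10.883728 + 3.285290) = 2.43·17.677709 = 42.956833 m
RLR: c = (6 − d² + 2cos(α−β) + 2d(sin α − sin β))/8 = -15.017344, |c| > 1 → infeasible
LRL: c = (6 − d² + 2cos(α−β) − 2d(sin α − sin β))/8 = -13.787178, |c| > 1 → infeasible
Shortest: LSL with L = 41.155076 m ≈ 41.1551 m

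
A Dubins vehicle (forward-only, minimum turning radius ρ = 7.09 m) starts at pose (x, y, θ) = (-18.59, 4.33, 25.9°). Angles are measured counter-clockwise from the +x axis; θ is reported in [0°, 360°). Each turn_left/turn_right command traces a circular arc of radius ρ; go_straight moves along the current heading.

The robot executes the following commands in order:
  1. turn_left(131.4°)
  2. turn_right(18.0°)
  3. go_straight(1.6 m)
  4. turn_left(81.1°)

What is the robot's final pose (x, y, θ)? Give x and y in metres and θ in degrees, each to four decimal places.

(-31.2697, 19.4818, 220.4000°)

set_pose: (x, y, θ) = (-18.5900, 4.3300, 25.9000°), ρ = 7.09
turn_left(131.4°): centre at ρ to the left, rotate +131.4° → (-18.9509, 17.2487, 157.3000°)
turn_right(18.0°): centre at ρ to the right, rotate −18.0° → (-20.8382, 18.4143, 139.3000°)
go_straight(1.6): x += 1.6·cos θ, y += 1.6·sin θ → (-22.0512, 19.4576, 139.3000°)
turn_left(81.1°): centre at ρ to the left, rotate +81.1° → (-31.2697, 19.4818, 220.4000°)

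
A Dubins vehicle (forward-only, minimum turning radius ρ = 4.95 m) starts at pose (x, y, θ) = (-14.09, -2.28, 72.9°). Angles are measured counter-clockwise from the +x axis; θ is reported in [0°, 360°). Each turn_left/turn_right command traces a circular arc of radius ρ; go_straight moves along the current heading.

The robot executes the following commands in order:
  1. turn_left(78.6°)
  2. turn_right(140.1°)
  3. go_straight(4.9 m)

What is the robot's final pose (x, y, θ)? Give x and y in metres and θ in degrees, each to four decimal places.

set_pose: (x, y, θ) = (-14.0900, -2.2800, 72.9000°), ρ = 4.95
turn_left(78.6°): centre at ρ to the left, rotate +78.6° → (-16.4592, 3.5256, 151.5000°)
turn_right(140.1°): centre at ρ to the right, rotate −140.1° → (-15.0757, 12.7281, 11.4000°)
go_straight(4.9): x += 4.9·cos θ, y += 4.9·sin θ → (-10.2724, 13.6967, 11.4000°)

(-10.2724, 13.6967, 11.4000°)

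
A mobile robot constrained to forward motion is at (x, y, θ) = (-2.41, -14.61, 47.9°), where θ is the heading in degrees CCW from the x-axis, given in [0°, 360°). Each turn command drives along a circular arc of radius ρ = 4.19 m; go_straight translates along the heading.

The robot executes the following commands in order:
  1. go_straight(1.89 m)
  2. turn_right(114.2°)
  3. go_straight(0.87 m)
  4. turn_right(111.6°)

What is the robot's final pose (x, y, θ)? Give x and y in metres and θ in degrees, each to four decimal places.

set_pose: (x, y, θ) = (-2.4100, -14.6100, 47.9000°), ρ = 4.19
go_straight(1.89): x += 1.89·cos θ, y += 1.89·sin θ → (-1.1429, -13.2077, 47.9000°)
turn_right(114.2°): centre at ρ to the right, rotate −114.2° → (5.8026, -14.3326, -66.3000° ≡ 293.7000°)
go_straight(0.87): x += 0.87·cos θ, y += 0.87·sin θ → (6.1523, -15.1292, 293.7000°)
turn_right(111.6°): centre at ρ to the right, rotate −111.6° → (2.4692, -21.0006, 182.1000°)

(2.4692, -21.0006, 182.1000°)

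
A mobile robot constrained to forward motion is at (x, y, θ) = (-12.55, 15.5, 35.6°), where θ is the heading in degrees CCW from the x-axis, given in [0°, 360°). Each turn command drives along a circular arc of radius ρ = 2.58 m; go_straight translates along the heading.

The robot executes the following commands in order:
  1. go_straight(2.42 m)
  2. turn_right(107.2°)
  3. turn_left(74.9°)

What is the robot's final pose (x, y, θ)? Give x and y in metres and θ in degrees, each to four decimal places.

(-4.0357, 13.8640, 3.3000°)

set_pose: (x, y, θ) = (-12.5500, 15.5000, 35.6000°), ρ = 2.58
go_straight(2.42): x += 2.42·cos θ, y += 2.42·sin θ → (-10.5823, 16.9087, 35.6000°)
turn_right(107.2°): centre at ρ to the right, rotate −107.2° → (-6.6323, 15.6253, -71.6000° ≡ 288.4000°)
turn_left(74.9°): centre at ρ to the left, rotate +74.9° → (-4.0357, 13.8640, 363.3000° ≡ 3.3000°)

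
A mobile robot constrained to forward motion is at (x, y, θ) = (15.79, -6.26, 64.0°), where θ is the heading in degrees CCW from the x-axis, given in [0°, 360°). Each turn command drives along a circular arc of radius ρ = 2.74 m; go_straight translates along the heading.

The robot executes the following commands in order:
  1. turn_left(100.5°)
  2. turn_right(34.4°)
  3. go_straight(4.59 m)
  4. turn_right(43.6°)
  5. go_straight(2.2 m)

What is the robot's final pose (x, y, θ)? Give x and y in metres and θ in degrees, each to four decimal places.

set_pose: (x, y, θ) = (15.7900, -6.2600, 64.0000°), ρ = 2.74
turn_left(100.5°): centre at ρ to the left, rotate +100.5° → (14.0595, -2.4185, 164.5000°)
turn_right(34.4°): centre at ρ to the right, rotate −34.4° → (12.6959, -1.5431, 130.1000°)
go_straight(4.59): x += 4.59·cos θ, y += 4.59·sin θ → (9.7394, 1.9679, 130.1000°)
turn_right(43.6°): centre at ρ to the right, rotate −43.6° → (9.1004, 3.9001, 86.5000°)
go_straight(2.2): x += 2.2·cos θ, y += 2.2·sin θ → (9.2347, 6.0960, 86.5000°)

(9.2347, 6.0960, 86.5000°)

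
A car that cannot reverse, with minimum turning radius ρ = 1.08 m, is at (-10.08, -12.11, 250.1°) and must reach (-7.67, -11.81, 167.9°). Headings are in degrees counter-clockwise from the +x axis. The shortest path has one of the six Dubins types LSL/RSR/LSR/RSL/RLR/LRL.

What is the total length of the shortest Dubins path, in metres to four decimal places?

6.4674 m

Let ψ = atan2(Δy, Δx) = atan2(0.30, 2.41) = 7.0958° be the start→goal bearing.
Normalize: d = |goal − start| / ρ = 2.428600/1.08 = 2.248704, α = (θ_start − ψ) mod 360° = 243.0042° = 4.241224 rad, β = (θ_goal − ψ) mod 360° = 160.8042° = 2.806564 rad.
Common terms: sin α = -0.891040, cos α = -0.453924, sin β = 0.328797, cos β = -0.944401, cos(α−β) = 0.135716, d² = 5.056670. Work in radians in the unit-radius frame; every candidate has L = ρ·(t + p + q).
LSL: p² = 2 + d² − 2cos(α−β) + 2d(sin α − sin β) = 1.299135; p = √p² = 1.139796; φ = atan2(cos β − cos α, d + sin α − sin β) = -0.444847 rad; t = (φ − α) mod 2π = 1.597115 rad, q = (β − φ) mod 2π = 3.251410 rad → L = 1.08·(1.597115 + 1.139796 + 3.251410) = 1.08·5.988321 = 6.467386 m
RSR: p² = 2 + d² − 2cos(α−β) + 2d(sin β − sin α) = 12.271343; p = √p² = 3.503048; φ = atan2(cos α − cos β, d − sin α + sin β) = 0.140476 rad; t = (α − φ) mod 2π = 4.100748 rad, q = (φ − β) mod 2π = 3.617097 rad → L = 1.08·(4.100748 + 3.503048 + 3.617097) = 1.08·11.220894 = 12.118565 m
LSR: p² = d² − 2 + 2cos(α−β) + 2d(sin α + sin β) = 0.799463; p = √p² = 0.894127; φ = atan2(−cos α − cos β, d + sin α + sin β) − atan2(−2, p) = 1.842650 rad; t = (φ − α) mod 2π = 3.884611 rad, q = (φ − β) mod 2π = 5.319272 rad → L = 1.08·(3.884611 + 0.894127 + 5.319272) = 1.08·10.098010 = 10.905851 m
RSL: p² = d² − 2 + 2cos(α−β) − 2d(sin α + sin β) = 5.856740; p = √p² = 2.420070; φ = atan2(cos α + cos β, d − sin α − sin β) − atan2(2, p) = -1.152257 rad; t = (α − φ) mod 2π = 5.393481 rad, q = (β − φ) mod 2π = 3.958820 rad → L = 1.08·(5.393481 + 2.420070 + 3.958820) = 1.08·11.772372 = 12.714161 m
RLR: c = (6 − d² + 2cos(α−β) + 2d(sin α − sin β))/8 = -0.533918; p = 2π − arccos c = 4.149162 rad; φ = atan2(cos α − cos β, d − sin α + sin β) = 0.140476 rad; t = (α − φ + p/2) mod 2π = 6.175329 rad, q = (α − β − t + p) mod 2π = 5.691678 rad → L = 1.08·(6.175329 + 4.149162 + 5.691678) = 1.08·16.016169 = 17.297463 m
LRL: c = (6 − d² + 2cos(α−β) − 2d(sin α − sin β))/8 = 0.837608; p = 2π − arccos c = 5.705279 rad; φ = atan2(cos β − cos α, d + sin α − sin β) = -0.444847 rad; t = (φ − α + p/2) mod 2π = 4.449754 rad, q = (β − α − t + p) mod 2π = 6.104050 rad → L = 1.08·(4.449754 + 5.705279 + 6.104050) = 1.08·16.259082 = 17.559809 m
Shortest: LSL with L = 6.467386 m ≈ 6.4674 m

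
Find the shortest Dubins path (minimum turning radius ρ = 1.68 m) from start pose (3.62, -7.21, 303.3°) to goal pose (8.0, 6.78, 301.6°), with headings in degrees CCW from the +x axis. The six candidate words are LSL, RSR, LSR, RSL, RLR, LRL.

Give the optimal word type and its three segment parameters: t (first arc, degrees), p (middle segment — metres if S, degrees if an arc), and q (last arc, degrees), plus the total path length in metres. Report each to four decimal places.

LSR: t = 155.3484°, p = 11.8165 m, q = 157.0484°, L = 20.9764 m

Let ψ = atan2(Δy, Δx) = atan2(13.99, 4.38) = 72.6157° be the start→goal bearing.
Normalize: d = |goal − start| / ρ = 14.659621/1.68 = 8.725965, α = (θ_start − ψ) mod 360° = 230.6843° = 4.026201 rad, β = (θ_goal − ψ) mod 360° = 228.9843° = 3.996531 rad.
Common terms: sin α = -0.773667, cos α = -0.633592, sin β = -0.754530, cos β = -0.656265, cos(α−β) = 0.999560, d² = 76.142467. Work in radians in the unit-radius frame; every candidate has L = ρ·(t + p + q).
LSL: p² = 2 + d² − 2cos(α−β) + 2d(sin α − sin β) = 75.809373; p = √p² = 8.706858; φ = atan2(cos β − cos α, d + sin α − sin β) = -0.002604 rad; t = (φ − α) mod 2π = 2.254380 rad, q = (β − φ) mod 2π = 3.999135 rad → L = 1.68·(2.254380 + 8.706858 + 3.999135) = 1.68·14.960373 = 25.133426 m
RSR: p² = 2 + d² − 2cos(α−β) + 2d(sin β − sin α) = 76.477322; p = √p² = 8.745131; φ = atan2(cos α − cos β, d − sin α + sin β) = 0.002593 rad; t = (α − φ) mod 2π = 4.023609 rad, q = (φ − β) mod 2π = 2.289247 rad → L = 1.68·(4.023609 + 8.745131 + 2.289247) = 1.68·15.057987 = 25.297419 m
LSR: p² = d² − 2 + 2cos(α−β) + 2d(sin α + sin β) = 49.471596; p = √p² = 7.033605; φ = atan2(−cos α − cos β, d + sin α + sin β) − atan2(−2, p) = 0.454357 rad; t = (φ − α) mod 2π = 2.711342 rad, q = (φ − β) mod 2π = 2.741012 rad → L = 1.68·(2.711342 + 7.033605 + 2.741012) = 1.68·12.485959 = 20.976410 m
RSL: p² = d² − 2 + 2cos(α−β) − 2d(sin α + sin β) = 102.811578; p = √p² = 10.139604; φ = atan2(cos α + cos β, d − sin α − sin β) − atan2(2, p) = -0.319878 rad; t = (α − φ) mod 2π = 4.346079 rad, q = (β − φ) mod 2π = 4.316408 rad → L = 1.68·(4.346079 + 10.139604 + 4.316408) = 1.68·18.802092 = 31.587515 m
RLR: c = (6 − d² + 2cos(α−β) + 2d(sin α − sin β))/8 = -8.559665, |c| > 1 → infeasible
LRL: c = (6 − d² + 2cos(α−β) − 2d(sin α − sin β))/8 = -8.476172, |c| > 1 → infeasible
Shortest: LSR with L = 20.976410 m ≈ 20.9764 m
Convert LSR to answer units (arcs ×180/π): t = 2.711342·180/π = 155.3484°, p = ρ·p = 1.68·7.033605 = 11.8165 m, q = 2.741012·180/π = 157.0484°, L = 20.9764 m.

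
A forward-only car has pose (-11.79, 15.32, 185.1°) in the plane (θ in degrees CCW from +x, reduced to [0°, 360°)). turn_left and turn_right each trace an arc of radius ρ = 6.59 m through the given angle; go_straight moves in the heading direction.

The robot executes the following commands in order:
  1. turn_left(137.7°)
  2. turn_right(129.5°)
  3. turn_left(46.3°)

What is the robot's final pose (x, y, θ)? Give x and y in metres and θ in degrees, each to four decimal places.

(-21.8247, -11.2339, 239.6000°)

set_pose: (x, y, θ) = (-11.7900, 15.3200, 185.1000°), ρ = 6.59
turn_left(137.7°): centre at ρ to the left, rotate +137.7° → (-15.1885, 3.5070, 322.8000°)
turn_right(129.5°): centre at ρ to the right, rotate −129.5° → (-17.6568, -8.1554, 193.3000°)
turn_left(46.3°): centre at ρ to the left, rotate +46.3° → (-21.8247, -11.2339, 239.6000°)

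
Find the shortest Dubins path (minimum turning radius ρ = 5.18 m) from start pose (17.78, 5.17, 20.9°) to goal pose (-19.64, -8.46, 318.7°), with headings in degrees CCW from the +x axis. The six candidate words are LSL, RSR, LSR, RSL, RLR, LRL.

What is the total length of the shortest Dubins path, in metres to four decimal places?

62.2271 m

Let ψ = atan2(Δy, Δx) = atan2(-13.63, -37.42) = -159.9862° be the start→goal bearing.
Normalize: d = |goal − start| / ρ = 39.825034/5.18 = 7.688230, α = (θ_start − ψ) mod 360° = 180.8862° = 3.157059 rad, β = (θ_goal − ψ) mod 360° = 118.6862° = 2.071464 rad.
Common terms: sin α = -0.015466, cos α = -0.999880, sin β = 0.877262, cos β = -0.480012, cos(α−β) = 0.466387, d² = 59.108887. Work in radians in the unit-radius frame; every candidate has L = ρ·(t + p + q).
LSL: p² = 2 + d² − 2cos(α−β) + 2d(sin α − sin β) = 46.449117; p = √p² = 6.815359; φ = atan2(cos β − cos α, d + sin α − sin β) = 0.076353 rad; t = (φ − α) mod 2π = 3.202479 rad, q = (β − φ) mod 2π = 1.995111 rad → L = 5.18·(3.202479 + 6.815359 + 1.995111) = 5.18·12.012949 = 62.227078 m
RSR: p² = 2 + d² − 2cos(α−β) + 2d(sin β − sin α) = 73.903110; p = √p² = 8.596692; φ = atan2(cos α − cos β, d − sin α + sin β) = -0.060510 rad; t = (α − φ) mod 2π = 3.217569 rad, q = (φ − β) mod 2π = 4.151211 rad → L = 5.18·(3.217569 + 8.596692 + 4.151211) = 5.18·15.965472 = 82.701145 m
LSR: p² = d² − 2 + 2cos(α−β) + 2d(sin α + sin β) = 71.293036; p = √p² = 8.443520; φ = atan2(−cos α − cos β, d + sin α + sin β) − atan2(−2, p) = 0.403970 rad; t = (φ − α) mod 2π = 3.530096 rad, q = (φ − β) mod 2π = 4.615691 rad → L = 5.18·(3.530096 + 8.443520 + 4.615691) = 5.18·16.589307 = 85.932609 m
RSL: p² = d² − 2 + 2cos(α−β) − 2d(sin α + sin β) = 44.790284; p = √p² = 6.692554; φ = atan2(cos α + cos β, d − sin α − sin β) − atan2(2, p) = -0.503877 rad; t = (α − φ) mod 2π = 3.660936 rad, q = (β − φ) mod 2π = 2.575341 rad → L = 5.18·(3.660936 + 6.692554 + 2.575341) = 5.18·12.928831 = 66.971347 m
RLR: c = (6 − d² + 2cos(α−β) + 2d(sin α − sin β))/8 = -8.237889, |c| > 1 → infeasible
LRL: c = (6 − d² + 2cos(α−β) − 2d(sin α − sin β))/8 = -4.806140, |c| > 1 → infeasible
Shortest: LSL with L = 62.227078 m ≈ 62.2271 m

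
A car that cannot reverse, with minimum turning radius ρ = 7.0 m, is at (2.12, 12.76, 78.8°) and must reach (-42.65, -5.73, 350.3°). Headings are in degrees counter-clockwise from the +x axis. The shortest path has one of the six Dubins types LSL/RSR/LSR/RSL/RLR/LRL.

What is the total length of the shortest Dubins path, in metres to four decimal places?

Let ψ = atan2(Δy, Δx) = atan2(-18.49, -44.77) = -157.5594° be the start→goal bearing.
Normalize: d = |goal − start| / ρ = 48.437929/7.0 = 6.919704, α = (θ_start − ψ) mod 360° = 236.3594° = 4.125249 rad, β = (θ_goal − ψ) mod 360° = 147.8594° = 2.580633 rad.
Common terms: sin α = -0.832529, cos α = -0.553982, sin β = 0.531999, cos β = -0.846745, cos(α−β) = 0.026177, d² = 47.882306. Work in radians in the unit-radius frame; every candidate has L = ρ·(t + p + q).
LSL: p² = 2 + d² − 2cos(α−β) + 2d(sin α − sin β) = 30.945696; p = √p² = 5.562886; φ = atan2(cos β − cos α, d + sin α − sin β) = -0.052652 rad; t = (φ − α) mod 2π = 2.105284 rad, q = (β − φ) mod 2π = 2.633285 rad → L = 7.0·(2.105284 + 5.562886 + 2.633285) = 7.0·10.301455 = 72.110182 m
RSR: p² = 2 + d² − 2cos(α−β) + 2d(sin β − sin α) = 68.714208; p = √p² = 8.289403; φ = atan2(cos α − cos β, d − sin α + sin β) = 0.035325 rad; t = (α − φ) mod 2π = 4.089924 rad, q = (φ − β) mod 2π = 3.737877 rad → L = 7.0·(4.089924 + 8.289403 + 3.737877) = 7.0·16.117205 = 112.820435 m
LSR: p² = d² − 2 + 2cos(α−β) + 2d(sin α + sin β) = 41.775505; p = √p² = 6.463397; φ = atan2(−cos α − cos β, d + sin α + sin β) − atan2(−2, p) = 0.508630 rad; t = (φ − α) mod 2π = 2.666566 rad, q = (φ − β) mod 2π = 4.211182 rad → L = 7.0·(2.666566 + 6.463397 + 4.211182) = 7.0·13.341145 = 93.388016 m
RSL: p² = d² − 2 + 2cos(α−β) − 2d(sin α + sin β) = 50.093815; p = √p² = 7.077698; φ = atan2(cos α + cos β, d − sin α − sin β) − atan2(2, p) = -0.467017 rad; t = (α − φ) mod 2π = 4.592267 rad, q = (β − φ) mod 2π = 3.047650 rad → L = 7.0·(4.592267 + 7.077698 + 3.047650) = 7.0·14.717616 = 103.023310 m
RLR: c = (6 − d² + 2cos(α−β) + 2d(sin α − sin β))/8 = -7.589276, |c| > 1 → infeasible
LRL: c = (6 − d² + 2cos(α−β) − 2d(sin α − sin β))/8 = -2.868212, |c| > 1 → infeasible
Shortest: LSL with L = 72.110182 m ≈ 72.1102 m

72.1102 m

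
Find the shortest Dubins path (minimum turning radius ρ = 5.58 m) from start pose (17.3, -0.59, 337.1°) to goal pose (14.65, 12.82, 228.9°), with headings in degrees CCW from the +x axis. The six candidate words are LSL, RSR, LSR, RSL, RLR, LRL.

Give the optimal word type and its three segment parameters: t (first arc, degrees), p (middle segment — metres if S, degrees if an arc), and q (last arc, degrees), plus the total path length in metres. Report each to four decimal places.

LSL: t = 120.5298°, p = 4.6427 m, q = 131.2702°, L = 29.1654 m

Let ψ = atan2(Δy, Δx) = atan2(13.41, -2.65) = 101.1784° be the start→goal bearing.
Normalize: d = |goal − start| / ρ = 13.669331/5.58 = 2.449701, α = (θ_start − ψ) mod 360° = 235.9216° = 4.117609 rad, β = (θ_goal − ψ) mod 360° = 127.7216° = 2.229162 rad.
Common terms: sin α = -0.828272, cos α = -0.560327, sin β = 0.790993, cos β = -0.611825, cos(α−β) = -0.312335, d² = 6.001034. Work in radians in the unit-radius frame; every candidate has L = ρ·(t + p + q).
LSL: p² = 2 + d² − 2cos(α−β) + 2d(sin α − sin β) = 0.692276; p = √p² = 0.832032; φ = atan2(cos β − cos α, d + sin α − sin β) = -0.061934 rad; t = (φ − α) mod 2π = 2.103643 rad, q = (β − φ) mod 2π = 2.291097 rad → L = 5.58·(2.103643 + 0.832032 + 2.291097) = 5.58·5.226771 = 29.165380 m
RSR: p² = 2 + d² − 2cos(α−β) + 2d(sin β − sin α) = 16.559132; p = √p² = 4.069291; φ = atan2(cos α − cos β, d − sin α + sin β) = 0.012656 rad; t = (α − φ) mod 2π = 4.104953 rad, q = (φ − β) mod 2π = 4.066679 rad → L = 5.58·(4.104953 + 4.069291 + 4.066679) = 5.58·12.240923 = 68.304349 m
LSR: p² = d² − 2 + 2cos(α−β) + 2d(sin α + sin β) = 3.193722; p = √p² = 1.787099; φ = atan2(−cos α − cos β, d + sin α + sin β) − atan2(−2, p) = 1.293846 rad; t = (φ − α) mod 2π = 3.459423 rad, q = (φ − β) mod 2π = 5.347869 rad → L = 5.58·(3.459423 + 1.787099 + 5.347869) = 5.58·10.594390 = 59.116698 m
RSL: p² = d² − 2 + 2cos(α−β) − 2d(sin α + sin β) = 3.559007; p = √p² = 1.886533; φ = atan2(cos α + cos β, d − sin α − sin β) − atan2(2, p) = -1.255023 rad; t = (α − φ) mod 2π = 5.372631 rad, q = (β − φ) mod 2π = 3.484185 rad → L = 5.58·(5.372631 + 1.886533 + 3.484185) = 5.58·10.743349 = 59.947889 m
RLR: c = (6 − d² + 2cos(α−β) + 2d(sin α − sin β))/8 = -1.069891, |c| > 1 → infeasible
LRL: c = (6 − d² + 2cos(α−β) − 2d(sin α − sin β))/8 = 0.913465; p = 2π − arccos c = 5.864110 rad; φ = atan2(cos β − cos α, d + sin α − sin β) = -0.061934 rad; t = (φ − α + p/2) mod 2π = 5.035697 rad, q = (β − α − t + p) mod 2π = 5.223151 rad → L = 5.58·(5.035697 + 5.864110 + 5.223151) = 5.58·16.122958 = 89.966107 m
Shortest: LSL with L = 29.165380 m ≈ 29.1654 m
Convert LSL to answer units (arcs ×180/π): t = 2.103643·180/π = 120.5298°, p = ρ·p = 5.58·0.832032 = 4.6427 m, q = 2.291097·180/π = 131.2702°, L = 29.1654 m.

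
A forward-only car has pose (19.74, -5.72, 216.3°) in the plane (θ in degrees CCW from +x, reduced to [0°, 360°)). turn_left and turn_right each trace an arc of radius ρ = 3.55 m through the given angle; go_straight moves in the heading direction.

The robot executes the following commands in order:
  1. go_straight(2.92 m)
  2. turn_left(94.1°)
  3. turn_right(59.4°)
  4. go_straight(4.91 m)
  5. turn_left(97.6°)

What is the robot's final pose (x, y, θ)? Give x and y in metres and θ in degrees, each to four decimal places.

set_pose: (x, y, θ) = (19.7400, -5.7200, 216.3000°), ρ = 3.55
go_straight(2.92): x += 2.92·cos θ, y += 2.92·sin θ → (17.3867, -7.4487, 216.3000°)
turn_left(94.1°): centre at ρ to the left, rotate +94.1° → (16.7849, -12.6105, 310.4000°)
turn_right(59.4°): centre at ρ to the right, rotate −59.4° → (17.4380, -16.0671, 251.0000°)
go_straight(4.91): x += 4.91·cos θ, y += 4.91·sin θ → (15.8395, -20.7096, 251.0000°)
turn_left(97.6°): centre at ρ to the left, rotate +97.6° → (18.4944, -25.3454, 348.6000°)

(18.4944, -25.3454, 348.6000°)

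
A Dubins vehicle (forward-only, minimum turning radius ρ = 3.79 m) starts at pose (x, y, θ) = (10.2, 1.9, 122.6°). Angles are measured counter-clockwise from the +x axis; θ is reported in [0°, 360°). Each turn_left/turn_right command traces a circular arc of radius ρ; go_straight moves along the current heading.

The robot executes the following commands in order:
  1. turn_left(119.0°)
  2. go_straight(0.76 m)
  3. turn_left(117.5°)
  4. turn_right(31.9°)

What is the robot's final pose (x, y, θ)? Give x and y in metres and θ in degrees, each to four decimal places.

set_pose: (x, y, θ) = (10.2000, 1.9000, 122.6000°), ρ = 3.79
turn_left(119.0°): centre at ρ to the left, rotate +119.0° → (3.6732, 1.6607, 241.6000°)
go_straight(0.76): x += 0.76·cos θ, y += 0.76·sin θ → (3.3118, 0.9921, 241.6000°)
turn_left(117.5°): centre at ρ to the left, rotate +117.5° → (6.5861, -4.6000, 359.1000°)
turn_right(31.9°): centre at ρ to the right, rotate −31.9° → (8.5796, -5.2038, 327.2000°)

(8.5796, -5.2038, 327.2000°)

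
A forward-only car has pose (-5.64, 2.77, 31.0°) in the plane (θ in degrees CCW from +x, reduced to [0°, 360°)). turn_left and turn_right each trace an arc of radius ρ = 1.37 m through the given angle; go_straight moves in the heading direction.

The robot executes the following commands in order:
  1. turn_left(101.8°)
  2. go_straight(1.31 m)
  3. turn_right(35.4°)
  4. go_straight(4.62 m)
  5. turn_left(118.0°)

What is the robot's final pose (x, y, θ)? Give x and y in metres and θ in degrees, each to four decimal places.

(-9.3311, 12.1125, 215.4000°)

set_pose: (x, y, θ) = (-5.6400, 2.7700, 31.0000°), ρ = 1.37
turn_left(101.8°): centre at ρ to the left, rotate +101.8° → (-5.3404, 4.8752, 132.8000°)
go_straight(1.31): x += 1.31·cos θ, y += 1.31·sin θ → (-6.2305, 5.8363, 132.8000°)
turn_right(35.4°): centre at ρ to the right, rotate −35.4° → (-6.5838, 6.5907, 97.4000°)
go_straight(4.62): x += 4.62·cos θ, y += 4.62·sin θ → (-7.1789, 11.1722, 97.4000°)
turn_left(118.0°): centre at ρ to the left, rotate +118.0° → (-9.3311, 12.1125, 215.4000°)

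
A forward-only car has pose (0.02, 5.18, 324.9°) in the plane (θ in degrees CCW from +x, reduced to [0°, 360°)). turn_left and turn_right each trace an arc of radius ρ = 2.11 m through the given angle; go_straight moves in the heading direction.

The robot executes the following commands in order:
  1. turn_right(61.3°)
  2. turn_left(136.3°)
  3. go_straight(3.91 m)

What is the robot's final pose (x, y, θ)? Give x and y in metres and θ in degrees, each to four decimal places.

set_pose: (x, y, θ) = (0.0200, 5.1800, 324.9000°), ρ = 2.11
turn_right(61.3°): centre at ρ to the right, rotate −61.3° → (0.9036, 3.2185, 263.6000°)
turn_left(136.3°): centre at ρ to the left, rotate +136.3° → (4.3539, 1.3646, 399.9000° ≡ 39.9000°)
go_straight(3.91): x += 3.91·cos θ, y += 3.91·sin θ → (7.3535, 3.8727, 39.9000°)

(7.3535, 3.8727, 39.9000°)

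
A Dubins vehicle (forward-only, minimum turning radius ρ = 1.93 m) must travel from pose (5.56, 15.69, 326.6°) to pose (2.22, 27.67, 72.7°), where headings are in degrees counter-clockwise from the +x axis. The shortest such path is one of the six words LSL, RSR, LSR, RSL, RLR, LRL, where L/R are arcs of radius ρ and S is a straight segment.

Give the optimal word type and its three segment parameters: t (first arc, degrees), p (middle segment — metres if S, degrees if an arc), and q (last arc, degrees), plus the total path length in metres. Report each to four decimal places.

Let ψ = atan2(Δy, Δx) = atan2(11.98, -3.34) = 105.5784° be the start→goal bearing.
Normalize: d = |goal − start| / ρ = 12.436881/1.93 = 6.443980, α = (θ_start − ψ) mod 360° = 221.0216° = 3.857555 rad, β = (θ_goal − ψ) mod 360° = 327.1216° = 5.709350 rad.
Common terms: sin α = -0.656344, cos α = -0.754462, sin β = -0.542857, cos β = 0.839825, cos(α−β) = -0.277315, d² = 41.524873. Work in radians in the unit-radius frame; every candidate has L = ρ·(t + p + q).
LSL: p² = 2 + d² − 2cos(α−β) + 2d(sin α − sin β) = 42.616891; p = √p² = 6.528161; φ = atan2(cos β − cos α, d + sin α − sin β) = 0.246712 rad; t = (φ − α) mod 2π = 2.672342 rad, q = (β − φ) mod 2π = 5.462638 rad → L = 1.93·(2.672342 + 6.528161 + 5.462638) = 1.93·14.663141 = 28.299862 m
RSR: p² = 2 + d² − 2cos(α−β) + 2d(sin β − sin α) = 45.542114; p = √p² = 6.748490; φ = atan2(cos α − cos β, d − sin α + sin β) = -0.238498 rad; t = (α − φ) mod 2π = 4.096053 rad, q = (φ − β) mod 2π = 0.335338 rad → L = 1.93·(4.096053 + 6.748490 + 0.335338) = 1.93·11.179881 = 21.577170 m
LSR: p² = d² − 2 + 2cos(α−β) + 2d(sin α + sin β) = 23.514986; p = √p² = 4.849225; φ = atan2(−cos α − cos β, d + sin α + sin β) − atan2(−2, p) = 0.374907 rad; t = (φ − α) mod 2π = 2.800537 rad, q = (φ − β) mod 2π = 0.948743 rad → L = 1.93·(2.800537 + 4.849225 + 0.948743) = 1.93·8.598506 = 16.595116 m
RSL: p² = d² − 2 + 2cos(α−β) − 2d(sin α + sin β) = 54.425502; p = √p² = 7.377364; φ = atan2(cos α + cos β, d − sin α − sin β) − atan2(2, p) = -0.253568 rad; t = (α − φ) mod 2π = 4.111124 rad, q = (β − φ) mod 2π = 5.962918 rad → L = 1.93·(4.111124 + 7.377364 + 5.962918) = 1.93·17.451406 = 33.681213 m
RLR: c = (6 − d² + 2cos(α−β) + 2d(sin α − sin β))/8 = -4.692764, |c| > 1 → infeasible
LRL: c = (6 − d² + 2cos(α−β) − 2d(sin α − sin β))/8 = -4.327111, |c| > 1 → infeasible
Shortest: LSR with L = 16.595116 m ≈ 16.5951 m
Convert LSR to answer units (arcs ×180/π): t = 2.800537·180/π = 160.4590°, p = ρ·p = 1.93·4.849225 = 9.3590 m, q = 0.948743·180/π = 54.3590°, L = 16.5951 m.

LSR: t = 160.4590°, p = 9.3590 m, q = 54.3590°, L = 16.5951 m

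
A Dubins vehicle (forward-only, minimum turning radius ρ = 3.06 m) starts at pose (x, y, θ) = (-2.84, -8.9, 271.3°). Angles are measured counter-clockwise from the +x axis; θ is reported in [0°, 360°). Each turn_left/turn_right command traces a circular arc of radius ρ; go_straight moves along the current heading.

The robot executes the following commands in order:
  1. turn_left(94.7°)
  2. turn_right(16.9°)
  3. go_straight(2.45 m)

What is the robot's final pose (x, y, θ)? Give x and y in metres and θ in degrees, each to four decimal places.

set_pose: (x, y, θ) = (-2.8400, -8.9000, 271.3000°), ρ = 3.06
turn_left(94.7°): centre at ρ to the left, rotate +94.7° → (0.5391, -11.8738, 366.0000° ≡ 6.0000°)
turn_right(16.9°): centre at ρ to the right, rotate −16.9° → (1.4376, -11.9123, -10.9000° ≡ 349.1000°)
go_straight(2.45): x += 2.45·cos θ, y += 2.45·sin θ → (3.8434, -12.3755, 349.1000°)

(3.8434, -12.3755, 349.1000°)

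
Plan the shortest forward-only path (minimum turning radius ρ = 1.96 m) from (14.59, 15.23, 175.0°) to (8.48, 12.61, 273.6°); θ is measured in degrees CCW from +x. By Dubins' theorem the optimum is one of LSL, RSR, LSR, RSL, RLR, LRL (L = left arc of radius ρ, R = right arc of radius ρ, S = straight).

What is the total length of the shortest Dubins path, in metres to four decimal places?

Let ψ = atan2(Δy, Δx) = atan2(-2.62, -6.11) = -156.7901° be the start→goal bearing.
Normalize: d = |goal − start| / ρ = 6.648045/1.96 = 3.391860, α = (θ_start − ψ) mod 360° = 331.7901° = 5.790830 rad, β = (θ_goal − ψ) mod 360° = 70.3901° = 1.228539 rad.
Common terms: sin α = -0.472703, cos α = 0.881222, sin β = 0.941999, cos β = 0.335614, cos(α−β) = -0.149535, d² = 11.504712. Work in radians in the unit-radius frame; every candidate has L = ρ·(t + p + q).
LSL: p² = 2 + d² − 2cos(α−β) + 2d(sin α − sin β) = 4.206837; p = √p² = 2.051058; φ = atan2(cos β − cos α, d + sin α − sin β) = -0.269254 rad; t = (φ − α) mod 2π = 0.223101 rad, q = (β − φ) mod 2π = 1.497793 rad → L = 1.96·(0.223101 + 2.051058 + 1.497793) = 1.96·3.771952 = 7.393026 m
RSR: p² = 2 + d² − 2cos(α−β) + 2d(sin β − sin α) = 23.400727; p = √p² = 4.837430; φ = atan2(cos α − cos β, d − sin α + sin β) = 0.113029 rad; t = (α − φ) mod 2π = 5.677800 rad, q = (φ − β) mod 2π = 5.167676 rad → L = 1.96·(5.677800 + 4.837430 + 5.167676) = 1.96·15.682906 = 30.738495 m
LSR: p² = d² − 2 + 2cos(α−β) + 2d(sin α + sin β) = 12.389215; p = √p² = 3.519832; φ = atan2(−cos α − cos β, d + sin α + sin β) − atan2(−2, p) = 0.211420 rad; t = (φ − α) mod 2π = 0.703776 rad, q = (φ − β) mod 2π = 5.266066 rad → L = 1.96·(0.703776 + 3.519832 + 5.266066) = 1.96·9.489674 = 18.599761 m
RSL: p² = d² − 2 + 2cos(α−β) − 2d(sin α + sin β) = 6.022067; p = √p² = 2.453990; φ = atan2(cos α + cos β, d − sin α − sin β) − atan2(2, p) = -0.289291 rad; t = (α − φ) mod 2π = 6.080121 rad, q = (β − φ) mod 2π = 1.517830 rad → L = 1.96·(6.080121 + 2.453990 + 1.517830) = 1.96·10.051940 = 19.701803 m
RLR: c = (6 − d² + 2cos(α−β) + 2d(sin α − sin β))/8 = -1.925091, |c| > 1 → infeasible
LRL: c = (6 − d² + 2cos(α−β) − 2d(sin α − sin β))/8 = 0.474145; p = 2π − arccos c = 5.206382 rad; φ = atan2(cos β − cos α, d + sin α − sin β) = -0.269254 rad; t = (φ − α + p/2) mod 2π = 2.826293 rad, q = (β − α − t + p) mod 2π = 4.100984 rad → L = 1.96·(2.826293 + 5.206382 + 4.100984) = 1.96·12.133659 = 23.781971 m
Shortest: LSL with L = 7.393026 m ≈ 7.3930 m

7.3930 m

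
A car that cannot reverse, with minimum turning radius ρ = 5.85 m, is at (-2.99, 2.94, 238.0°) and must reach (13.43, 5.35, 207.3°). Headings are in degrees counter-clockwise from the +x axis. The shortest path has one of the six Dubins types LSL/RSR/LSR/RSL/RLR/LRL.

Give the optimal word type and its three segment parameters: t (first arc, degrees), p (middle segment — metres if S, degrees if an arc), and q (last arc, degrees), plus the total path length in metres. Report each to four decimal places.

LSL: t = 123.2623°, p = 14.1455 m, q = 206.0377°, L = 47.7676 m

Let ψ = atan2(Δy, Δx) = atan2(2.41, 16.42) = 8.3498° be the start→goal bearing.
Normalize: d = |goal − start| / ρ = 16.595918/5.85 = 2.836909, α = (θ_start − ψ) mod 360° = 229.6502° = 4.008152 rad, β = (θ_goal − ψ) mod 360° = 198.9502° = 3.472336 rad.
Common terms: sin α = -0.762106, cos α = -0.647453, sin β = -0.324746, cos β = -0.945801, cos(α−β) = 0.859852, d² = 8.048053. Work in radians in the unit-radius frame; every candidate has L = ρ·(t + p + q).
LSL: p² = 2 + d² − 2cos(α−β) + 2d(sin α − sin β) = 5.846849; p = √p² = 2.418026; φ = atan2(cos β − cos α, d + sin α − sin β) = -0.123700 rad; t = (φ − α) mod 2π = 2.151333 rad, q = (β − φ) mod 2π = 3.596036 rad → L = 5.85·(2.151333 + 2.418026 + 3.596036) = 5.85·8.165395 = 47.767561 m
RSR: p² = 2 + d² − 2cos(α−β) + 2d(sin β − sin α) = 10.809848; p = √p² = 3.287833; φ = atan2(cos α − cos β, d − sin α + sin β) = 0.090868 rad; t = (α − φ) mod 2π = 3.917284 rad, q = (φ − β) mod 2π = 2.901718 rad → L = 5.85·(3.917284 + 3.287833 + 2.901718) = 5.85·10.106835 = 59.124983 m
LSR: p² = d² − 2 + 2cos(α−β) + 2d(sin α + sin β) = 1.601159; p = √p² = 1.265369; φ = atan2(−cos α − cos β, d + sin α + sin β) − atan2(−2, p) = 1.745222 rad; t = (φ − α) mod 2π = 4.020255 rad, q = (φ − β) mod 2π = 4.556072 rad → L = 5.85·(4.020255 + 1.265369 + 4.556072) = 5.85·9.841696 = 57.573921 m
RSL: p² = d² − 2 + 2cos(α−β) − 2d(sin α + sin β) = 13.934357; p = √p² = 3.732875; φ = atan2(cos α + cos β, d − sin α − sin β) − atan2(2, p) = -0.877574 rad; t = (α − φ) mod 2π = 4.885726 rad, q = (β − φ) mod 2π = 4.349909 rad → L = 5.85·(4.885726 + 3.732875 + 4.349909) = 5.85·12.968510 = 75.865784 m
RLR: c = (6 − d² + 2cos(α−β) + 2d(sin α − sin β))/8 = -0.351231; p = 2π − arccos c = 4.353503 rad; φ = atan2(cos α − cos β, d − sin α + sin β) = 0.090868 rad; t = (α − φ + p/2) mod 2π = 6.094035 rad, q = (α − β − t + p) mod 2π = 5.078469 rad → L = 5.85·(6.094035 + 4.353503 + 5.078469) = 5.85·15.526008 = 90.827148 m
LRL: c = (6 − d² + 2cos(α−β) − 2d(sin α − sin β))/8 = 0.269144; p = 2π − arccos c = 4.984893 rad; φ = atan2(cos β − cos α, d + sin α − sin β) = -0.123700 rad; t = (φ − α + p/2) mod 2π = 4.643779 rad, q = (β − α − t + p) mod 2π = 6.088483 rad → L = 5.85·(4.643779 + 4.984893 + 6.088483) = 5.85·15.717155 = 91.945358 m
Shortest: LSL with L = 47.767561 m ≈ 47.7676 m
Convert LSL to answer units (arcs ×180/π): t = 2.151333·180/π = 123.2623°, p = ρ·p = 5.85·2.418026 = 14.1455 m, q = 3.596036·180/π = 206.0377°, L = 47.7676 m.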